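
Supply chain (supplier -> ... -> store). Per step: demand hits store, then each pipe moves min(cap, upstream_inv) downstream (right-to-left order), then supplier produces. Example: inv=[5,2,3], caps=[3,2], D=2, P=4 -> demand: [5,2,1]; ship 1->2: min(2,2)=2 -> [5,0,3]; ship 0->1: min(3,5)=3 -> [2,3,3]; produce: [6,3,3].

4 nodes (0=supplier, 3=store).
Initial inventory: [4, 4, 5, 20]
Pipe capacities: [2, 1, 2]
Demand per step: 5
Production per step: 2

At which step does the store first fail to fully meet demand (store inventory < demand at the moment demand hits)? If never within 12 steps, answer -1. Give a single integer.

Step 1: demand=5,sold=5 ship[2->3]=2 ship[1->2]=1 ship[0->1]=2 prod=2 -> [4 5 4 17]
Step 2: demand=5,sold=5 ship[2->3]=2 ship[1->2]=1 ship[0->1]=2 prod=2 -> [4 6 3 14]
Step 3: demand=5,sold=5 ship[2->3]=2 ship[1->2]=1 ship[0->1]=2 prod=2 -> [4 7 2 11]
Step 4: demand=5,sold=5 ship[2->3]=2 ship[1->2]=1 ship[0->1]=2 prod=2 -> [4 8 1 8]
Step 5: demand=5,sold=5 ship[2->3]=1 ship[1->2]=1 ship[0->1]=2 prod=2 -> [4 9 1 4]
Step 6: demand=5,sold=4 ship[2->3]=1 ship[1->2]=1 ship[0->1]=2 prod=2 -> [4 10 1 1]
Step 7: demand=5,sold=1 ship[2->3]=1 ship[1->2]=1 ship[0->1]=2 prod=2 -> [4 11 1 1]
Step 8: demand=5,sold=1 ship[2->3]=1 ship[1->2]=1 ship[0->1]=2 prod=2 -> [4 12 1 1]
Step 9: demand=5,sold=1 ship[2->3]=1 ship[1->2]=1 ship[0->1]=2 prod=2 -> [4 13 1 1]
Step 10: demand=5,sold=1 ship[2->3]=1 ship[1->2]=1 ship[0->1]=2 prod=2 -> [4 14 1 1]
Step 11: demand=5,sold=1 ship[2->3]=1 ship[1->2]=1 ship[0->1]=2 prod=2 -> [4 15 1 1]
Step 12: demand=5,sold=1 ship[2->3]=1 ship[1->2]=1 ship[0->1]=2 prod=2 -> [4 16 1 1]
First stockout at step 6

6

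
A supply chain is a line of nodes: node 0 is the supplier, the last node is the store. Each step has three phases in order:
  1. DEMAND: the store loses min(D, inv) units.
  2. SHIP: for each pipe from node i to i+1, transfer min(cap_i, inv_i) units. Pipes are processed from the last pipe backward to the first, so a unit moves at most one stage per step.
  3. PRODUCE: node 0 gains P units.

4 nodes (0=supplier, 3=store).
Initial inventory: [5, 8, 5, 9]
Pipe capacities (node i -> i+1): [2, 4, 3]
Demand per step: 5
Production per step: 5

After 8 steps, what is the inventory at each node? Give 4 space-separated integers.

Step 1: demand=5,sold=5 ship[2->3]=3 ship[1->2]=4 ship[0->1]=2 prod=5 -> inv=[8 6 6 7]
Step 2: demand=5,sold=5 ship[2->3]=3 ship[1->2]=4 ship[0->1]=2 prod=5 -> inv=[11 4 7 5]
Step 3: demand=5,sold=5 ship[2->3]=3 ship[1->2]=4 ship[0->1]=2 prod=5 -> inv=[14 2 8 3]
Step 4: demand=5,sold=3 ship[2->3]=3 ship[1->2]=2 ship[0->1]=2 prod=5 -> inv=[17 2 7 3]
Step 5: demand=5,sold=3 ship[2->3]=3 ship[1->2]=2 ship[0->1]=2 prod=5 -> inv=[20 2 6 3]
Step 6: demand=5,sold=3 ship[2->3]=3 ship[1->2]=2 ship[0->1]=2 prod=5 -> inv=[23 2 5 3]
Step 7: demand=5,sold=3 ship[2->3]=3 ship[1->2]=2 ship[0->1]=2 prod=5 -> inv=[26 2 4 3]
Step 8: demand=5,sold=3 ship[2->3]=3 ship[1->2]=2 ship[0->1]=2 prod=5 -> inv=[29 2 3 3]

29 2 3 3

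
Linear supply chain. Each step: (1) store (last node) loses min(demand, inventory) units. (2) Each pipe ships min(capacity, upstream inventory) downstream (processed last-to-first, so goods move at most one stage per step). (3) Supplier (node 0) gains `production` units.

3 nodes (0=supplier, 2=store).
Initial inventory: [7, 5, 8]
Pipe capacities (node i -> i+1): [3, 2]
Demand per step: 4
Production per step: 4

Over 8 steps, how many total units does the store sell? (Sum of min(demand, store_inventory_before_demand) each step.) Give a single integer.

Step 1: sold=4 (running total=4) -> [8 6 6]
Step 2: sold=4 (running total=8) -> [9 7 4]
Step 3: sold=4 (running total=12) -> [10 8 2]
Step 4: sold=2 (running total=14) -> [11 9 2]
Step 5: sold=2 (running total=16) -> [12 10 2]
Step 6: sold=2 (running total=18) -> [13 11 2]
Step 7: sold=2 (running total=20) -> [14 12 2]
Step 8: sold=2 (running total=22) -> [15 13 2]

Answer: 22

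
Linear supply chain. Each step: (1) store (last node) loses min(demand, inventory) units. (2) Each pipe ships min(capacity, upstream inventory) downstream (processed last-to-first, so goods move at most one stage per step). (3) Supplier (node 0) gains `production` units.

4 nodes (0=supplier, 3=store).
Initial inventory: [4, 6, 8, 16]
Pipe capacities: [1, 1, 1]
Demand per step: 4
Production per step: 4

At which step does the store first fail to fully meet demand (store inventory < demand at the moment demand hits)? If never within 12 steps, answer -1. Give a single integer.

Step 1: demand=4,sold=4 ship[2->3]=1 ship[1->2]=1 ship[0->1]=1 prod=4 -> [7 6 8 13]
Step 2: demand=4,sold=4 ship[2->3]=1 ship[1->2]=1 ship[0->1]=1 prod=4 -> [10 6 8 10]
Step 3: demand=4,sold=4 ship[2->3]=1 ship[1->2]=1 ship[0->1]=1 prod=4 -> [13 6 8 7]
Step 4: demand=4,sold=4 ship[2->3]=1 ship[1->2]=1 ship[0->1]=1 prod=4 -> [16 6 8 4]
Step 5: demand=4,sold=4 ship[2->3]=1 ship[1->2]=1 ship[0->1]=1 prod=4 -> [19 6 8 1]
Step 6: demand=4,sold=1 ship[2->3]=1 ship[1->2]=1 ship[0->1]=1 prod=4 -> [22 6 8 1]
Step 7: demand=4,sold=1 ship[2->3]=1 ship[1->2]=1 ship[0->1]=1 prod=4 -> [25 6 8 1]
Step 8: demand=4,sold=1 ship[2->3]=1 ship[1->2]=1 ship[0->1]=1 prod=4 -> [28 6 8 1]
Step 9: demand=4,sold=1 ship[2->3]=1 ship[1->2]=1 ship[0->1]=1 prod=4 -> [31 6 8 1]
Step 10: demand=4,sold=1 ship[2->3]=1 ship[1->2]=1 ship[0->1]=1 prod=4 -> [34 6 8 1]
Step 11: demand=4,sold=1 ship[2->3]=1 ship[1->2]=1 ship[0->1]=1 prod=4 -> [37 6 8 1]
Step 12: demand=4,sold=1 ship[2->3]=1 ship[1->2]=1 ship[0->1]=1 prod=4 -> [40 6 8 1]
First stockout at step 6

6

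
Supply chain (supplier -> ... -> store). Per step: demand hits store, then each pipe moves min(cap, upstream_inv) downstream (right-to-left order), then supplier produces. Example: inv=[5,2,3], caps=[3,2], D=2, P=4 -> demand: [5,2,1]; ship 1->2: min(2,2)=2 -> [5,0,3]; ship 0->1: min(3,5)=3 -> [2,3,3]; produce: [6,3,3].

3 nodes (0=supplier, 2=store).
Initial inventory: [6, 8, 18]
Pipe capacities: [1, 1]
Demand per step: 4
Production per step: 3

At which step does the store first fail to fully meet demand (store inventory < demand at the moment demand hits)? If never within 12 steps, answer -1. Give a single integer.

Step 1: demand=4,sold=4 ship[1->2]=1 ship[0->1]=1 prod=3 -> [8 8 15]
Step 2: demand=4,sold=4 ship[1->2]=1 ship[0->1]=1 prod=3 -> [10 8 12]
Step 3: demand=4,sold=4 ship[1->2]=1 ship[0->1]=1 prod=3 -> [12 8 9]
Step 4: demand=4,sold=4 ship[1->2]=1 ship[0->1]=1 prod=3 -> [14 8 6]
Step 5: demand=4,sold=4 ship[1->2]=1 ship[0->1]=1 prod=3 -> [16 8 3]
Step 6: demand=4,sold=3 ship[1->2]=1 ship[0->1]=1 prod=3 -> [18 8 1]
Step 7: demand=4,sold=1 ship[1->2]=1 ship[0->1]=1 prod=3 -> [20 8 1]
Step 8: demand=4,sold=1 ship[1->2]=1 ship[0->1]=1 prod=3 -> [22 8 1]
Step 9: demand=4,sold=1 ship[1->2]=1 ship[0->1]=1 prod=3 -> [24 8 1]
Step 10: demand=4,sold=1 ship[1->2]=1 ship[0->1]=1 prod=3 -> [26 8 1]
Step 11: demand=4,sold=1 ship[1->2]=1 ship[0->1]=1 prod=3 -> [28 8 1]
Step 12: demand=4,sold=1 ship[1->2]=1 ship[0->1]=1 prod=3 -> [30 8 1]
First stockout at step 6

6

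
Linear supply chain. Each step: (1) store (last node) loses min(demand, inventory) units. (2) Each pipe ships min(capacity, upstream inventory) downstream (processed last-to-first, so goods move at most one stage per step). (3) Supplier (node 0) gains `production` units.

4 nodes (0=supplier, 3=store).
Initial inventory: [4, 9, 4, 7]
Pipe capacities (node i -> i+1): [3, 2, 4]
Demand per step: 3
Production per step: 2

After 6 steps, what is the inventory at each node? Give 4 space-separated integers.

Step 1: demand=3,sold=3 ship[2->3]=4 ship[1->2]=2 ship[0->1]=3 prod=2 -> inv=[3 10 2 8]
Step 2: demand=3,sold=3 ship[2->3]=2 ship[1->2]=2 ship[0->1]=3 prod=2 -> inv=[2 11 2 7]
Step 3: demand=3,sold=3 ship[2->3]=2 ship[1->2]=2 ship[0->1]=2 prod=2 -> inv=[2 11 2 6]
Step 4: demand=3,sold=3 ship[2->3]=2 ship[1->2]=2 ship[0->1]=2 prod=2 -> inv=[2 11 2 5]
Step 5: demand=3,sold=3 ship[2->3]=2 ship[1->2]=2 ship[0->1]=2 prod=2 -> inv=[2 11 2 4]
Step 6: demand=3,sold=3 ship[2->3]=2 ship[1->2]=2 ship[0->1]=2 prod=2 -> inv=[2 11 2 3]

2 11 2 3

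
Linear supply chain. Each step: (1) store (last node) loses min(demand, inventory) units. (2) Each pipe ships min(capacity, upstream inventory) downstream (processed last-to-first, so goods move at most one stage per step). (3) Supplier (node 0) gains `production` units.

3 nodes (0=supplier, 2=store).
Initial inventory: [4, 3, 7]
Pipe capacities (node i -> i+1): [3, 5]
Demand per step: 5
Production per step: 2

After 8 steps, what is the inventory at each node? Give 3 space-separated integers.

Step 1: demand=5,sold=5 ship[1->2]=3 ship[0->1]=3 prod=2 -> inv=[3 3 5]
Step 2: demand=5,sold=5 ship[1->2]=3 ship[0->1]=3 prod=2 -> inv=[2 3 3]
Step 3: demand=5,sold=3 ship[1->2]=3 ship[0->1]=2 prod=2 -> inv=[2 2 3]
Step 4: demand=5,sold=3 ship[1->2]=2 ship[0->1]=2 prod=2 -> inv=[2 2 2]
Step 5: demand=5,sold=2 ship[1->2]=2 ship[0->1]=2 prod=2 -> inv=[2 2 2]
Step 6: demand=5,sold=2 ship[1->2]=2 ship[0->1]=2 prod=2 -> inv=[2 2 2]
Step 7: demand=5,sold=2 ship[1->2]=2 ship[0->1]=2 prod=2 -> inv=[2 2 2]
Step 8: demand=5,sold=2 ship[1->2]=2 ship[0->1]=2 prod=2 -> inv=[2 2 2]

2 2 2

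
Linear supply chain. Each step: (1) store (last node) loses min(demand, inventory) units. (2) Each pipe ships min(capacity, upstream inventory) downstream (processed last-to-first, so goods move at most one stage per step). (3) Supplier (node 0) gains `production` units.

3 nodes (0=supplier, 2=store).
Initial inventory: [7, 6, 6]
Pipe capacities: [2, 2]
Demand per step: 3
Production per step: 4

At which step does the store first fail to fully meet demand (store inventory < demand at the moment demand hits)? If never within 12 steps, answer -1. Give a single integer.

Step 1: demand=3,sold=3 ship[1->2]=2 ship[0->1]=2 prod=4 -> [9 6 5]
Step 2: demand=3,sold=3 ship[1->2]=2 ship[0->1]=2 prod=4 -> [11 6 4]
Step 3: demand=3,sold=3 ship[1->2]=2 ship[0->1]=2 prod=4 -> [13 6 3]
Step 4: demand=3,sold=3 ship[1->2]=2 ship[0->1]=2 prod=4 -> [15 6 2]
Step 5: demand=3,sold=2 ship[1->2]=2 ship[0->1]=2 prod=4 -> [17 6 2]
Step 6: demand=3,sold=2 ship[1->2]=2 ship[0->1]=2 prod=4 -> [19 6 2]
Step 7: demand=3,sold=2 ship[1->2]=2 ship[0->1]=2 prod=4 -> [21 6 2]
Step 8: demand=3,sold=2 ship[1->2]=2 ship[0->1]=2 prod=4 -> [23 6 2]
Step 9: demand=3,sold=2 ship[1->2]=2 ship[0->1]=2 prod=4 -> [25 6 2]
Step 10: demand=3,sold=2 ship[1->2]=2 ship[0->1]=2 prod=4 -> [27 6 2]
Step 11: demand=3,sold=2 ship[1->2]=2 ship[0->1]=2 prod=4 -> [29 6 2]
Step 12: demand=3,sold=2 ship[1->2]=2 ship[0->1]=2 prod=4 -> [31 6 2]
First stockout at step 5

5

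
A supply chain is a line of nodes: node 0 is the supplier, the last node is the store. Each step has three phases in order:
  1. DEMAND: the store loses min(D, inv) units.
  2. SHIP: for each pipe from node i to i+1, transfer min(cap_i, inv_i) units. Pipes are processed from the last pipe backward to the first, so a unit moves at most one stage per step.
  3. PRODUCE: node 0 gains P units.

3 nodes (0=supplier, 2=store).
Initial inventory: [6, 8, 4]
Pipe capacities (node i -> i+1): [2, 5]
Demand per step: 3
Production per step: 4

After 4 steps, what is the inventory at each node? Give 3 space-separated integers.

Step 1: demand=3,sold=3 ship[1->2]=5 ship[0->1]=2 prod=4 -> inv=[8 5 6]
Step 2: demand=3,sold=3 ship[1->2]=5 ship[0->1]=2 prod=4 -> inv=[10 2 8]
Step 3: demand=3,sold=3 ship[1->2]=2 ship[0->1]=2 prod=4 -> inv=[12 2 7]
Step 4: demand=3,sold=3 ship[1->2]=2 ship[0->1]=2 prod=4 -> inv=[14 2 6]

14 2 6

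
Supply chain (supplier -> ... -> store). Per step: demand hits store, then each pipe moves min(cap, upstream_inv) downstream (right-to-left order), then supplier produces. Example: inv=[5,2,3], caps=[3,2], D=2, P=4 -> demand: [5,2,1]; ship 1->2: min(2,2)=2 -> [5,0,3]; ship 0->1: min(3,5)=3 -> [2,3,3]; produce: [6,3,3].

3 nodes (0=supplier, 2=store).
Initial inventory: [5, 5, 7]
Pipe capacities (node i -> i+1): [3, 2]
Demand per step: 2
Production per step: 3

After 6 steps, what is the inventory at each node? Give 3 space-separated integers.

Step 1: demand=2,sold=2 ship[1->2]=2 ship[0->1]=3 prod=3 -> inv=[5 6 7]
Step 2: demand=2,sold=2 ship[1->2]=2 ship[0->1]=3 prod=3 -> inv=[5 7 7]
Step 3: demand=2,sold=2 ship[1->2]=2 ship[0->1]=3 prod=3 -> inv=[5 8 7]
Step 4: demand=2,sold=2 ship[1->2]=2 ship[0->1]=3 prod=3 -> inv=[5 9 7]
Step 5: demand=2,sold=2 ship[1->2]=2 ship[0->1]=3 prod=3 -> inv=[5 10 7]
Step 6: demand=2,sold=2 ship[1->2]=2 ship[0->1]=3 prod=3 -> inv=[5 11 7]

5 11 7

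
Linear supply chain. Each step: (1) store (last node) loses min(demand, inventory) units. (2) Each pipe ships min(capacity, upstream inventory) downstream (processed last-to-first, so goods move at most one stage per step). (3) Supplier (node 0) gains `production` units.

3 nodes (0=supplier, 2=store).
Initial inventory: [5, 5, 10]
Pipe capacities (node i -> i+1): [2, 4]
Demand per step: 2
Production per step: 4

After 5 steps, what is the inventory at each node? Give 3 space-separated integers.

Step 1: demand=2,sold=2 ship[1->2]=4 ship[0->1]=2 prod=4 -> inv=[7 3 12]
Step 2: demand=2,sold=2 ship[1->2]=3 ship[0->1]=2 prod=4 -> inv=[9 2 13]
Step 3: demand=2,sold=2 ship[1->2]=2 ship[0->1]=2 prod=4 -> inv=[11 2 13]
Step 4: demand=2,sold=2 ship[1->2]=2 ship[0->1]=2 prod=4 -> inv=[13 2 13]
Step 5: demand=2,sold=2 ship[1->2]=2 ship[0->1]=2 prod=4 -> inv=[15 2 13]

15 2 13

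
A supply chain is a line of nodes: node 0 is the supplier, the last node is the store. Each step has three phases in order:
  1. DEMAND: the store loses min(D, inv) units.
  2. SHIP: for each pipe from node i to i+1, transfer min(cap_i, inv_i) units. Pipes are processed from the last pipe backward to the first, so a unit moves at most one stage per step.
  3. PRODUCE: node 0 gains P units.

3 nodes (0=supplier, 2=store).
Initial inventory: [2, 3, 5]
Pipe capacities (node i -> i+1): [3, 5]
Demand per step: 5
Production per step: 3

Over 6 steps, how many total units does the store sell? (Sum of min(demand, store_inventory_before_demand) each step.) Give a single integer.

Step 1: sold=5 (running total=5) -> [3 2 3]
Step 2: sold=3 (running total=8) -> [3 3 2]
Step 3: sold=2 (running total=10) -> [3 3 3]
Step 4: sold=3 (running total=13) -> [3 3 3]
Step 5: sold=3 (running total=16) -> [3 3 3]
Step 6: sold=3 (running total=19) -> [3 3 3]

Answer: 19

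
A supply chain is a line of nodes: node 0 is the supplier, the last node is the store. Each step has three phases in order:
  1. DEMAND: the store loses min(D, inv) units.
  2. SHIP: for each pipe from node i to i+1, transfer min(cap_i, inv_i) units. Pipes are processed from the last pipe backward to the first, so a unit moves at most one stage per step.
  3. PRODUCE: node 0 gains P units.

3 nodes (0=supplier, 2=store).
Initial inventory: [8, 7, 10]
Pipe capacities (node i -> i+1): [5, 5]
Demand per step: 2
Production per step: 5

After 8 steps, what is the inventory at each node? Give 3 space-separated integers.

Step 1: demand=2,sold=2 ship[1->2]=5 ship[0->1]=5 prod=5 -> inv=[8 7 13]
Step 2: demand=2,sold=2 ship[1->2]=5 ship[0->1]=5 prod=5 -> inv=[8 7 16]
Step 3: demand=2,sold=2 ship[1->2]=5 ship[0->1]=5 prod=5 -> inv=[8 7 19]
Step 4: demand=2,sold=2 ship[1->2]=5 ship[0->1]=5 prod=5 -> inv=[8 7 22]
Step 5: demand=2,sold=2 ship[1->2]=5 ship[0->1]=5 prod=5 -> inv=[8 7 25]
Step 6: demand=2,sold=2 ship[1->2]=5 ship[0->1]=5 prod=5 -> inv=[8 7 28]
Step 7: demand=2,sold=2 ship[1->2]=5 ship[0->1]=5 prod=5 -> inv=[8 7 31]
Step 8: demand=2,sold=2 ship[1->2]=5 ship[0->1]=5 prod=5 -> inv=[8 7 34]

8 7 34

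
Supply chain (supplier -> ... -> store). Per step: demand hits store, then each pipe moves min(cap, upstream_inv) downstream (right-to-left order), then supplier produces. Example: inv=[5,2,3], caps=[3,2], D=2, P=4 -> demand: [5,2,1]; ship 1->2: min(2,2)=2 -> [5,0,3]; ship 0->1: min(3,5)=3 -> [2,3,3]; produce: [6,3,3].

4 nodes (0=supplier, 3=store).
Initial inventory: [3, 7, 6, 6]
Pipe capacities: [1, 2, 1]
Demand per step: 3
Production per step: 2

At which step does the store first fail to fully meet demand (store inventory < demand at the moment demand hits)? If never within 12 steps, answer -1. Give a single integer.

Step 1: demand=3,sold=3 ship[2->3]=1 ship[1->2]=2 ship[0->1]=1 prod=2 -> [4 6 7 4]
Step 2: demand=3,sold=3 ship[2->3]=1 ship[1->2]=2 ship[0->1]=1 prod=2 -> [5 5 8 2]
Step 3: demand=3,sold=2 ship[2->3]=1 ship[1->2]=2 ship[0->1]=1 prod=2 -> [6 4 9 1]
Step 4: demand=3,sold=1 ship[2->3]=1 ship[1->2]=2 ship[0->1]=1 prod=2 -> [7 3 10 1]
Step 5: demand=3,sold=1 ship[2->3]=1 ship[1->2]=2 ship[0->1]=1 prod=2 -> [8 2 11 1]
Step 6: demand=3,sold=1 ship[2->3]=1 ship[1->2]=2 ship[0->1]=1 prod=2 -> [9 1 12 1]
Step 7: demand=3,sold=1 ship[2->3]=1 ship[1->2]=1 ship[0->1]=1 prod=2 -> [10 1 12 1]
Step 8: demand=3,sold=1 ship[2->3]=1 ship[1->2]=1 ship[0->1]=1 prod=2 -> [11 1 12 1]
Step 9: demand=3,sold=1 ship[2->3]=1 ship[1->2]=1 ship[0->1]=1 prod=2 -> [12 1 12 1]
Step 10: demand=3,sold=1 ship[2->3]=1 ship[1->2]=1 ship[0->1]=1 prod=2 -> [13 1 12 1]
Step 11: demand=3,sold=1 ship[2->3]=1 ship[1->2]=1 ship[0->1]=1 prod=2 -> [14 1 12 1]
Step 12: demand=3,sold=1 ship[2->3]=1 ship[1->2]=1 ship[0->1]=1 prod=2 -> [15 1 12 1]
First stockout at step 3

3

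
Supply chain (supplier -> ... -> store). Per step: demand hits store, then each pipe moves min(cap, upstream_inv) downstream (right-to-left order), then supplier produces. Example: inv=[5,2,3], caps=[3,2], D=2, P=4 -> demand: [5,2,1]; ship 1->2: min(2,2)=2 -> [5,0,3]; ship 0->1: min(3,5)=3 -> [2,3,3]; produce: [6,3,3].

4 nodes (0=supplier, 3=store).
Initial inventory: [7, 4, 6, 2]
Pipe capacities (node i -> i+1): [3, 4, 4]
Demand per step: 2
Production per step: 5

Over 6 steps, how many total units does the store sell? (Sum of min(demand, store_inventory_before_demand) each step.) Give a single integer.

Step 1: sold=2 (running total=2) -> [9 3 6 4]
Step 2: sold=2 (running total=4) -> [11 3 5 6]
Step 3: sold=2 (running total=6) -> [13 3 4 8]
Step 4: sold=2 (running total=8) -> [15 3 3 10]
Step 5: sold=2 (running total=10) -> [17 3 3 11]
Step 6: sold=2 (running total=12) -> [19 3 3 12]

Answer: 12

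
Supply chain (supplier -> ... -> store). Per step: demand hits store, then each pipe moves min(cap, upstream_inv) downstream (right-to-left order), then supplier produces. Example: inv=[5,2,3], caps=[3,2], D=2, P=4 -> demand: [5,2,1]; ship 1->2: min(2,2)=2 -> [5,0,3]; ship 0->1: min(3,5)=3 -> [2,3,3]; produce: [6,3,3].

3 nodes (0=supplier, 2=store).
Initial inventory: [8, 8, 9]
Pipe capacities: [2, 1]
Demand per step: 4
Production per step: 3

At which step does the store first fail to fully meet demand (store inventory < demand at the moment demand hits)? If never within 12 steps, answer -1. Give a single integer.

Step 1: demand=4,sold=4 ship[1->2]=1 ship[0->1]=2 prod=3 -> [9 9 6]
Step 2: demand=4,sold=4 ship[1->2]=1 ship[0->1]=2 prod=3 -> [10 10 3]
Step 3: demand=4,sold=3 ship[1->2]=1 ship[0->1]=2 prod=3 -> [11 11 1]
Step 4: demand=4,sold=1 ship[1->2]=1 ship[0->1]=2 prod=3 -> [12 12 1]
Step 5: demand=4,sold=1 ship[1->2]=1 ship[0->1]=2 prod=3 -> [13 13 1]
Step 6: demand=4,sold=1 ship[1->2]=1 ship[0->1]=2 prod=3 -> [14 14 1]
Step 7: demand=4,sold=1 ship[1->2]=1 ship[0->1]=2 prod=3 -> [15 15 1]
Step 8: demand=4,sold=1 ship[1->2]=1 ship[0->1]=2 prod=3 -> [16 16 1]
Step 9: demand=4,sold=1 ship[1->2]=1 ship[0->1]=2 prod=3 -> [17 17 1]
Step 10: demand=4,sold=1 ship[1->2]=1 ship[0->1]=2 prod=3 -> [18 18 1]
Step 11: demand=4,sold=1 ship[1->2]=1 ship[0->1]=2 prod=3 -> [19 19 1]
Step 12: demand=4,sold=1 ship[1->2]=1 ship[0->1]=2 prod=3 -> [20 20 1]
First stockout at step 3

3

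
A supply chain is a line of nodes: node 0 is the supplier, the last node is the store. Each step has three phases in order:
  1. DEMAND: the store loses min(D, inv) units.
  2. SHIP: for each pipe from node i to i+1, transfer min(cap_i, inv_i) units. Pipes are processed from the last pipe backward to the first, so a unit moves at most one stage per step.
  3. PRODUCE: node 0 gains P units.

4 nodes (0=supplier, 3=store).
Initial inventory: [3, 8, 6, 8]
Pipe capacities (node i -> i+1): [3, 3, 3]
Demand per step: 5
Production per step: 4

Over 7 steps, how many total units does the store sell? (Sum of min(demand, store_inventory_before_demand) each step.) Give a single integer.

Answer: 26

Derivation:
Step 1: sold=5 (running total=5) -> [4 8 6 6]
Step 2: sold=5 (running total=10) -> [5 8 6 4]
Step 3: sold=4 (running total=14) -> [6 8 6 3]
Step 4: sold=3 (running total=17) -> [7 8 6 3]
Step 5: sold=3 (running total=20) -> [8 8 6 3]
Step 6: sold=3 (running total=23) -> [9 8 6 3]
Step 7: sold=3 (running total=26) -> [10 8 6 3]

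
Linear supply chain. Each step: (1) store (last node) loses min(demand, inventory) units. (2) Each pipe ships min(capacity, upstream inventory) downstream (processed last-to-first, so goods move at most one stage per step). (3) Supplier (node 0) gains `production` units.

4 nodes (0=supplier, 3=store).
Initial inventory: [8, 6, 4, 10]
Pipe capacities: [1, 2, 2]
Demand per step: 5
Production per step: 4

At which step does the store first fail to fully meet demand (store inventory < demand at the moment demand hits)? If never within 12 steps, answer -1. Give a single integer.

Step 1: demand=5,sold=5 ship[2->3]=2 ship[1->2]=2 ship[0->1]=1 prod=4 -> [11 5 4 7]
Step 2: demand=5,sold=5 ship[2->3]=2 ship[1->2]=2 ship[0->1]=1 prod=4 -> [14 4 4 4]
Step 3: demand=5,sold=4 ship[2->3]=2 ship[1->2]=2 ship[0->1]=1 prod=4 -> [17 3 4 2]
Step 4: demand=5,sold=2 ship[2->3]=2 ship[1->2]=2 ship[0->1]=1 prod=4 -> [20 2 4 2]
Step 5: demand=5,sold=2 ship[2->3]=2 ship[1->2]=2 ship[0->1]=1 prod=4 -> [23 1 4 2]
Step 6: demand=5,sold=2 ship[2->3]=2 ship[1->2]=1 ship[0->1]=1 prod=4 -> [26 1 3 2]
Step 7: demand=5,sold=2 ship[2->3]=2 ship[1->2]=1 ship[0->1]=1 prod=4 -> [29 1 2 2]
Step 8: demand=5,sold=2 ship[2->3]=2 ship[1->2]=1 ship[0->1]=1 prod=4 -> [32 1 1 2]
Step 9: demand=5,sold=2 ship[2->3]=1 ship[1->2]=1 ship[0->1]=1 prod=4 -> [35 1 1 1]
Step 10: demand=5,sold=1 ship[2->3]=1 ship[1->2]=1 ship[0->1]=1 prod=4 -> [38 1 1 1]
Step 11: demand=5,sold=1 ship[2->3]=1 ship[1->2]=1 ship[0->1]=1 prod=4 -> [41 1 1 1]
Step 12: demand=5,sold=1 ship[2->3]=1 ship[1->2]=1 ship[0->1]=1 prod=4 -> [44 1 1 1]
First stockout at step 3

3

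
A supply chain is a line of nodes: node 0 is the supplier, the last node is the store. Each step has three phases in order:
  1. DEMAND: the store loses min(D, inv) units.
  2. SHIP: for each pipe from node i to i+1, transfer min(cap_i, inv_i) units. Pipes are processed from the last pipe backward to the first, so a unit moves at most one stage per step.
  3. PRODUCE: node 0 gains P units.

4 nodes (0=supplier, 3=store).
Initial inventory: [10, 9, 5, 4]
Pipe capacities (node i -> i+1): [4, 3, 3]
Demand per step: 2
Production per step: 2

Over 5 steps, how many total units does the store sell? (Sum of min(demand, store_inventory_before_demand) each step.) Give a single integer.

Answer: 10

Derivation:
Step 1: sold=2 (running total=2) -> [8 10 5 5]
Step 2: sold=2 (running total=4) -> [6 11 5 6]
Step 3: sold=2 (running total=6) -> [4 12 5 7]
Step 4: sold=2 (running total=8) -> [2 13 5 8]
Step 5: sold=2 (running total=10) -> [2 12 5 9]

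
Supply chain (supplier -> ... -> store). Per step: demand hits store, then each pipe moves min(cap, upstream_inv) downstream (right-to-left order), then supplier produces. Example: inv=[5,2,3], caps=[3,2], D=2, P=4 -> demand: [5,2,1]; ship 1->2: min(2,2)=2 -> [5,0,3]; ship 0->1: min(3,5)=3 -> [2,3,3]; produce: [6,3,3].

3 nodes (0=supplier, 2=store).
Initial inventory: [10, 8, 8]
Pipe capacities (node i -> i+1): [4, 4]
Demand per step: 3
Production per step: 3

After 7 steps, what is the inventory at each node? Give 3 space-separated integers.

Step 1: demand=3,sold=3 ship[1->2]=4 ship[0->1]=4 prod=3 -> inv=[9 8 9]
Step 2: demand=3,sold=3 ship[1->2]=4 ship[0->1]=4 prod=3 -> inv=[8 8 10]
Step 3: demand=3,sold=3 ship[1->2]=4 ship[0->1]=4 prod=3 -> inv=[7 8 11]
Step 4: demand=3,sold=3 ship[1->2]=4 ship[0->1]=4 prod=3 -> inv=[6 8 12]
Step 5: demand=3,sold=3 ship[1->2]=4 ship[0->1]=4 prod=3 -> inv=[5 8 13]
Step 6: demand=3,sold=3 ship[1->2]=4 ship[0->1]=4 prod=3 -> inv=[4 8 14]
Step 7: demand=3,sold=3 ship[1->2]=4 ship[0->1]=4 prod=3 -> inv=[3 8 15]

3 8 15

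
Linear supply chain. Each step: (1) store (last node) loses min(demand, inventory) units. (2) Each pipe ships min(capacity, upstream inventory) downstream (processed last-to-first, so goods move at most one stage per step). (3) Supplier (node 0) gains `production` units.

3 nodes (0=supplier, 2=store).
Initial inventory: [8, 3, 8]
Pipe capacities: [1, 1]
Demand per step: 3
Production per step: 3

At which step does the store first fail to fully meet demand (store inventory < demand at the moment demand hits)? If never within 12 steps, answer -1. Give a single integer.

Step 1: demand=3,sold=3 ship[1->2]=1 ship[0->1]=1 prod=3 -> [10 3 6]
Step 2: demand=3,sold=3 ship[1->2]=1 ship[0->1]=1 prod=3 -> [12 3 4]
Step 3: demand=3,sold=3 ship[1->2]=1 ship[0->1]=1 prod=3 -> [14 3 2]
Step 4: demand=3,sold=2 ship[1->2]=1 ship[0->1]=1 prod=3 -> [16 3 1]
Step 5: demand=3,sold=1 ship[1->2]=1 ship[0->1]=1 prod=3 -> [18 3 1]
Step 6: demand=3,sold=1 ship[1->2]=1 ship[0->1]=1 prod=3 -> [20 3 1]
Step 7: demand=3,sold=1 ship[1->2]=1 ship[0->1]=1 prod=3 -> [22 3 1]
Step 8: demand=3,sold=1 ship[1->2]=1 ship[0->1]=1 prod=3 -> [24 3 1]
Step 9: demand=3,sold=1 ship[1->2]=1 ship[0->1]=1 prod=3 -> [26 3 1]
Step 10: demand=3,sold=1 ship[1->2]=1 ship[0->1]=1 prod=3 -> [28 3 1]
Step 11: demand=3,sold=1 ship[1->2]=1 ship[0->1]=1 prod=3 -> [30 3 1]
Step 12: demand=3,sold=1 ship[1->2]=1 ship[0->1]=1 prod=3 -> [32 3 1]
First stockout at step 4

4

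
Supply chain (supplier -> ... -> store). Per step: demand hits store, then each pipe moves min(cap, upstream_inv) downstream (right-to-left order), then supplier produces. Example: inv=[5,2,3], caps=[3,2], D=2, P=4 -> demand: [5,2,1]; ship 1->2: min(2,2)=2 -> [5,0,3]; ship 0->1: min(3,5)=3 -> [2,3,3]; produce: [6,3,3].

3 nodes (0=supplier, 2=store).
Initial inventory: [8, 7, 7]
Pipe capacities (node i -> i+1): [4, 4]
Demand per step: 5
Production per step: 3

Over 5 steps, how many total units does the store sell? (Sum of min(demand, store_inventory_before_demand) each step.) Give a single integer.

Step 1: sold=5 (running total=5) -> [7 7 6]
Step 2: sold=5 (running total=10) -> [6 7 5]
Step 3: sold=5 (running total=15) -> [5 7 4]
Step 4: sold=4 (running total=19) -> [4 7 4]
Step 5: sold=4 (running total=23) -> [3 7 4]

Answer: 23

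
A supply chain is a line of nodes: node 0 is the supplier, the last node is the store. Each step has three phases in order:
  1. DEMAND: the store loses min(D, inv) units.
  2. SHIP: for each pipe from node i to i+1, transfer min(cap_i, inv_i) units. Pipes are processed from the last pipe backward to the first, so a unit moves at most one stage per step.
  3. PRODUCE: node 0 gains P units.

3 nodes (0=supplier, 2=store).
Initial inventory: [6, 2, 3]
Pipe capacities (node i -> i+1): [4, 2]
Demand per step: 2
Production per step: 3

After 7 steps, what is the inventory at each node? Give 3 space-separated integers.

Step 1: demand=2,sold=2 ship[1->2]=2 ship[0->1]=4 prod=3 -> inv=[5 4 3]
Step 2: demand=2,sold=2 ship[1->2]=2 ship[0->1]=4 prod=3 -> inv=[4 6 3]
Step 3: demand=2,sold=2 ship[1->2]=2 ship[0->1]=4 prod=3 -> inv=[3 8 3]
Step 4: demand=2,sold=2 ship[1->2]=2 ship[0->1]=3 prod=3 -> inv=[3 9 3]
Step 5: demand=2,sold=2 ship[1->2]=2 ship[0->1]=3 prod=3 -> inv=[3 10 3]
Step 6: demand=2,sold=2 ship[1->2]=2 ship[0->1]=3 prod=3 -> inv=[3 11 3]
Step 7: demand=2,sold=2 ship[1->2]=2 ship[0->1]=3 prod=3 -> inv=[3 12 3]

3 12 3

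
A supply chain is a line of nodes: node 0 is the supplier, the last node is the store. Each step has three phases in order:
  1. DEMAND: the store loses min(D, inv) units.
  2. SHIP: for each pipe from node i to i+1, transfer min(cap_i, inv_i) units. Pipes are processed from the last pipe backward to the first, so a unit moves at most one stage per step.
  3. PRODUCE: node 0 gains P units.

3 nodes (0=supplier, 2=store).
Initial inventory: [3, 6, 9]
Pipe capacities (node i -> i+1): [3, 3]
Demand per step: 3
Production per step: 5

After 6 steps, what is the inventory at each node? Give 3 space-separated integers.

Step 1: demand=3,sold=3 ship[1->2]=3 ship[0->1]=3 prod=5 -> inv=[5 6 9]
Step 2: demand=3,sold=3 ship[1->2]=3 ship[0->1]=3 prod=5 -> inv=[7 6 9]
Step 3: demand=3,sold=3 ship[1->2]=3 ship[0->1]=3 prod=5 -> inv=[9 6 9]
Step 4: demand=3,sold=3 ship[1->2]=3 ship[0->1]=3 prod=5 -> inv=[11 6 9]
Step 5: demand=3,sold=3 ship[1->2]=3 ship[0->1]=3 prod=5 -> inv=[13 6 9]
Step 6: demand=3,sold=3 ship[1->2]=3 ship[0->1]=3 prod=5 -> inv=[15 6 9]

15 6 9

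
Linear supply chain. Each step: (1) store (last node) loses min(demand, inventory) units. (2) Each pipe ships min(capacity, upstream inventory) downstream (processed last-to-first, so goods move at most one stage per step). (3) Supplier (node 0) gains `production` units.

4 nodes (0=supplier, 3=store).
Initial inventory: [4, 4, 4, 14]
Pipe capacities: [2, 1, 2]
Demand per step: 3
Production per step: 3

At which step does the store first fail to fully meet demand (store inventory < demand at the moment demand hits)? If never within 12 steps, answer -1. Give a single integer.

Step 1: demand=3,sold=3 ship[2->3]=2 ship[1->2]=1 ship[0->1]=2 prod=3 -> [5 5 3 13]
Step 2: demand=3,sold=3 ship[2->3]=2 ship[1->2]=1 ship[0->1]=2 prod=3 -> [6 6 2 12]
Step 3: demand=3,sold=3 ship[2->3]=2 ship[1->2]=1 ship[0->1]=2 prod=3 -> [7 7 1 11]
Step 4: demand=3,sold=3 ship[2->3]=1 ship[1->2]=1 ship[0->1]=2 prod=3 -> [8 8 1 9]
Step 5: demand=3,sold=3 ship[2->3]=1 ship[1->2]=1 ship[0->1]=2 prod=3 -> [9 9 1 7]
Step 6: demand=3,sold=3 ship[2->3]=1 ship[1->2]=1 ship[0->1]=2 prod=3 -> [10 10 1 5]
Step 7: demand=3,sold=3 ship[2->3]=1 ship[1->2]=1 ship[0->1]=2 prod=3 -> [11 11 1 3]
Step 8: demand=3,sold=3 ship[2->3]=1 ship[1->2]=1 ship[0->1]=2 prod=3 -> [12 12 1 1]
Step 9: demand=3,sold=1 ship[2->3]=1 ship[1->2]=1 ship[0->1]=2 prod=3 -> [13 13 1 1]
Step 10: demand=3,sold=1 ship[2->3]=1 ship[1->2]=1 ship[0->1]=2 prod=3 -> [14 14 1 1]
Step 11: demand=3,sold=1 ship[2->3]=1 ship[1->2]=1 ship[0->1]=2 prod=3 -> [15 15 1 1]
Step 12: demand=3,sold=1 ship[2->3]=1 ship[1->2]=1 ship[0->1]=2 prod=3 -> [16 16 1 1]
First stockout at step 9

9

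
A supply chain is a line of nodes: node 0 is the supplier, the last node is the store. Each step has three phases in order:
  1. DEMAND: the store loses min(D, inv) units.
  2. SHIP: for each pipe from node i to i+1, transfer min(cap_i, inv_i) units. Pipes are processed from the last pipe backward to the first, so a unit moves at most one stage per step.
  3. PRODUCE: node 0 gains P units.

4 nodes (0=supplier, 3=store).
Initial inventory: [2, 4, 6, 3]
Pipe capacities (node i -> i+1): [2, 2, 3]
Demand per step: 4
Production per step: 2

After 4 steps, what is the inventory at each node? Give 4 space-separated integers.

Step 1: demand=4,sold=3 ship[2->3]=3 ship[1->2]=2 ship[0->1]=2 prod=2 -> inv=[2 4 5 3]
Step 2: demand=4,sold=3 ship[2->3]=3 ship[1->2]=2 ship[0->1]=2 prod=2 -> inv=[2 4 4 3]
Step 3: demand=4,sold=3 ship[2->3]=3 ship[1->2]=2 ship[0->1]=2 prod=2 -> inv=[2 4 3 3]
Step 4: demand=4,sold=3 ship[2->3]=3 ship[1->2]=2 ship[0->1]=2 prod=2 -> inv=[2 4 2 3]

2 4 2 3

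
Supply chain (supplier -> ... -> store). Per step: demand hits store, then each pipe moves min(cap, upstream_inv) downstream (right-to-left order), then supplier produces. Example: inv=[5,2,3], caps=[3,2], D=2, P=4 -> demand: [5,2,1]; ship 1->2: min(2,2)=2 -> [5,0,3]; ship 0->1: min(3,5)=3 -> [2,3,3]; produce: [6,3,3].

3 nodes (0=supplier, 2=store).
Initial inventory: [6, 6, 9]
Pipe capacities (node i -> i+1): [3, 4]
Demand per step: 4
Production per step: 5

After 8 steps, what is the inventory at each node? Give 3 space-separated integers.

Step 1: demand=4,sold=4 ship[1->2]=4 ship[0->1]=3 prod=5 -> inv=[8 5 9]
Step 2: demand=4,sold=4 ship[1->2]=4 ship[0->1]=3 prod=5 -> inv=[10 4 9]
Step 3: demand=4,sold=4 ship[1->2]=4 ship[0->1]=3 prod=5 -> inv=[12 3 9]
Step 4: demand=4,sold=4 ship[1->2]=3 ship[0->1]=3 prod=5 -> inv=[14 3 8]
Step 5: demand=4,sold=4 ship[1->2]=3 ship[0->1]=3 prod=5 -> inv=[16 3 7]
Step 6: demand=4,sold=4 ship[1->2]=3 ship[0->1]=3 prod=5 -> inv=[18 3 6]
Step 7: demand=4,sold=4 ship[1->2]=3 ship[0->1]=3 prod=5 -> inv=[20 3 5]
Step 8: demand=4,sold=4 ship[1->2]=3 ship[0->1]=3 prod=5 -> inv=[22 3 4]

22 3 4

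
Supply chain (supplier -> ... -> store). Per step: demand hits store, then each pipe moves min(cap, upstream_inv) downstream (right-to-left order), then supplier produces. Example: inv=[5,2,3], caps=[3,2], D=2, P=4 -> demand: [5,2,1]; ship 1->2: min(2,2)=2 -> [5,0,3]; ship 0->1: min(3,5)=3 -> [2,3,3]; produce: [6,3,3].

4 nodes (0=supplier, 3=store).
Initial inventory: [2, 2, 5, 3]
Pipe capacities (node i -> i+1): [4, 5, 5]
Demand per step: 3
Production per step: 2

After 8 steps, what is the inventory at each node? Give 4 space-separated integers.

Step 1: demand=3,sold=3 ship[2->3]=5 ship[1->2]=2 ship[0->1]=2 prod=2 -> inv=[2 2 2 5]
Step 2: demand=3,sold=3 ship[2->3]=2 ship[1->2]=2 ship[0->1]=2 prod=2 -> inv=[2 2 2 4]
Step 3: demand=3,sold=3 ship[2->3]=2 ship[1->2]=2 ship[0->1]=2 prod=2 -> inv=[2 2 2 3]
Step 4: demand=3,sold=3 ship[2->3]=2 ship[1->2]=2 ship[0->1]=2 prod=2 -> inv=[2 2 2 2]
Step 5: demand=3,sold=2 ship[2->3]=2 ship[1->2]=2 ship[0->1]=2 prod=2 -> inv=[2 2 2 2]
Step 6: demand=3,sold=2 ship[2->3]=2 ship[1->2]=2 ship[0->1]=2 prod=2 -> inv=[2 2 2 2]
Step 7: demand=3,sold=2 ship[2->3]=2 ship[1->2]=2 ship[0->1]=2 prod=2 -> inv=[2 2 2 2]
Step 8: demand=3,sold=2 ship[2->3]=2 ship[1->2]=2 ship[0->1]=2 prod=2 -> inv=[2 2 2 2]

2 2 2 2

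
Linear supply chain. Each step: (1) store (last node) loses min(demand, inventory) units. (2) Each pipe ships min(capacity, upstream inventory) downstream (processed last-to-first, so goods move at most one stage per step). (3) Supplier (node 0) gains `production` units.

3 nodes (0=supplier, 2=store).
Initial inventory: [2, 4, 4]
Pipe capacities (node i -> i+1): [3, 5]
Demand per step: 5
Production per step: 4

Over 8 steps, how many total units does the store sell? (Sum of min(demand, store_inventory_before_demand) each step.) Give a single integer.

Step 1: sold=4 (running total=4) -> [4 2 4]
Step 2: sold=4 (running total=8) -> [5 3 2]
Step 3: sold=2 (running total=10) -> [6 3 3]
Step 4: sold=3 (running total=13) -> [7 3 3]
Step 5: sold=3 (running total=16) -> [8 3 3]
Step 6: sold=3 (running total=19) -> [9 3 3]
Step 7: sold=3 (running total=22) -> [10 3 3]
Step 8: sold=3 (running total=25) -> [11 3 3]

Answer: 25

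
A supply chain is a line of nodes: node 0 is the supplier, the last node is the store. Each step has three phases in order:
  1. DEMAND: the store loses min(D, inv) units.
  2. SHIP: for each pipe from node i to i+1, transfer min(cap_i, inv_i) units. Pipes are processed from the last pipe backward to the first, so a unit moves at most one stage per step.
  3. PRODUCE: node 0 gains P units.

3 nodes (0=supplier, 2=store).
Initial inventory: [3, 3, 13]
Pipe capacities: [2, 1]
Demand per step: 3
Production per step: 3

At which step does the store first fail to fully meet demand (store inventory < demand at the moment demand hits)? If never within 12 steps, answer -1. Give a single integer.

Step 1: demand=3,sold=3 ship[1->2]=1 ship[0->1]=2 prod=3 -> [4 4 11]
Step 2: demand=3,sold=3 ship[1->2]=1 ship[0->1]=2 prod=3 -> [5 5 9]
Step 3: demand=3,sold=3 ship[1->2]=1 ship[0->1]=2 prod=3 -> [6 6 7]
Step 4: demand=3,sold=3 ship[1->2]=1 ship[0->1]=2 prod=3 -> [7 7 5]
Step 5: demand=3,sold=3 ship[1->2]=1 ship[0->1]=2 prod=3 -> [8 8 3]
Step 6: demand=3,sold=3 ship[1->2]=1 ship[0->1]=2 prod=3 -> [9 9 1]
Step 7: demand=3,sold=1 ship[1->2]=1 ship[0->1]=2 prod=3 -> [10 10 1]
Step 8: demand=3,sold=1 ship[1->2]=1 ship[0->1]=2 prod=3 -> [11 11 1]
Step 9: demand=3,sold=1 ship[1->2]=1 ship[0->1]=2 prod=3 -> [12 12 1]
Step 10: demand=3,sold=1 ship[1->2]=1 ship[0->1]=2 prod=3 -> [13 13 1]
Step 11: demand=3,sold=1 ship[1->2]=1 ship[0->1]=2 prod=3 -> [14 14 1]
Step 12: demand=3,sold=1 ship[1->2]=1 ship[0->1]=2 prod=3 -> [15 15 1]
First stockout at step 7

7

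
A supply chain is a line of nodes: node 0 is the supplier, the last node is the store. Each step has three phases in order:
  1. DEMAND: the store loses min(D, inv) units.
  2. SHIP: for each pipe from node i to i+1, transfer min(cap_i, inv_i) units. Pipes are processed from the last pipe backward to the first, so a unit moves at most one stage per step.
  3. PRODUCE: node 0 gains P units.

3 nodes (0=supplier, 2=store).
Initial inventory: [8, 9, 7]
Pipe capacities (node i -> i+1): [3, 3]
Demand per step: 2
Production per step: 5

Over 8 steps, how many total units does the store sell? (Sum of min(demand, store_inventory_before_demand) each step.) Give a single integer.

Step 1: sold=2 (running total=2) -> [10 9 8]
Step 2: sold=2 (running total=4) -> [12 9 9]
Step 3: sold=2 (running total=6) -> [14 9 10]
Step 4: sold=2 (running total=8) -> [16 9 11]
Step 5: sold=2 (running total=10) -> [18 9 12]
Step 6: sold=2 (running total=12) -> [20 9 13]
Step 7: sold=2 (running total=14) -> [22 9 14]
Step 8: sold=2 (running total=16) -> [24 9 15]

Answer: 16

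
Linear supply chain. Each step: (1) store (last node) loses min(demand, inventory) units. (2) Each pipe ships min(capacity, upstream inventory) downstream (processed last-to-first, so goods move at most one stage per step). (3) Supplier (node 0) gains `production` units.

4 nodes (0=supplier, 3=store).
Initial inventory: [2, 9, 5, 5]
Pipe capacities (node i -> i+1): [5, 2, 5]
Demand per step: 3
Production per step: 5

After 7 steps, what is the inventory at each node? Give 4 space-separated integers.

Step 1: demand=3,sold=3 ship[2->3]=5 ship[1->2]=2 ship[0->1]=2 prod=5 -> inv=[5 9 2 7]
Step 2: demand=3,sold=3 ship[2->3]=2 ship[1->2]=2 ship[0->1]=5 prod=5 -> inv=[5 12 2 6]
Step 3: demand=3,sold=3 ship[2->3]=2 ship[1->2]=2 ship[0->1]=5 prod=5 -> inv=[5 15 2 5]
Step 4: demand=3,sold=3 ship[2->3]=2 ship[1->2]=2 ship[0->1]=5 prod=5 -> inv=[5 18 2 4]
Step 5: demand=3,sold=3 ship[2->3]=2 ship[1->2]=2 ship[0->1]=5 prod=5 -> inv=[5 21 2 3]
Step 6: demand=3,sold=3 ship[2->3]=2 ship[1->2]=2 ship[0->1]=5 prod=5 -> inv=[5 24 2 2]
Step 7: demand=3,sold=2 ship[2->3]=2 ship[1->2]=2 ship[0->1]=5 prod=5 -> inv=[5 27 2 2]

5 27 2 2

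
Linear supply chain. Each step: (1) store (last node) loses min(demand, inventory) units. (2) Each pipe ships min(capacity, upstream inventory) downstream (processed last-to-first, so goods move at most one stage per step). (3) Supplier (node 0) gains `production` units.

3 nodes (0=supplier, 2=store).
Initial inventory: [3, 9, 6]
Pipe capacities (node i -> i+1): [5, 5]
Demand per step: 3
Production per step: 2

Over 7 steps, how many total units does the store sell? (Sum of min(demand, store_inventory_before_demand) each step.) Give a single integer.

Answer: 21

Derivation:
Step 1: sold=3 (running total=3) -> [2 7 8]
Step 2: sold=3 (running total=6) -> [2 4 10]
Step 3: sold=3 (running total=9) -> [2 2 11]
Step 4: sold=3 (running total=12) -> [2 2 10]
Step 5: sold=3 (running total=15) -> [2 2 9]
Step 6: sold=3 (running total=18) -> [2 2 8]
Step 7: sold=3 (running total=21) -> [2 2 7]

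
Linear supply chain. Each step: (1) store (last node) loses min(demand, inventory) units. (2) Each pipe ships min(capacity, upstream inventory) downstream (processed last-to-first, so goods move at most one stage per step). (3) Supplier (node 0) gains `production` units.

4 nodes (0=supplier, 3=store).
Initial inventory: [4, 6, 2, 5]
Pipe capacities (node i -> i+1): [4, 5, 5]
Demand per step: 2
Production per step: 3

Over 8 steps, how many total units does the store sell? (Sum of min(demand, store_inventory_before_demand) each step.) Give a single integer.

Answer: 16

Derivation:
Step 1: sold=2 (running total=2) -> [3 5 5 5]
Step 2: sold=2 (running total=4) -> [3 3 5 8]
Step 3: sold=2 (running total=6) -> [3 3 3 11]
Step 4: sold=2 (running total=8) -> [3 3 3 12]
Step 5: sold=2 (running total=10) -> [3 3 3 13]
Step 6: sold=2 (running total=12) -> [3 3 3 14]
Step 7: sold=2 (running total=14) -> [3 3 3 15]
Step 8: sold=2 (running total=16) -> [3 3 3 16]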